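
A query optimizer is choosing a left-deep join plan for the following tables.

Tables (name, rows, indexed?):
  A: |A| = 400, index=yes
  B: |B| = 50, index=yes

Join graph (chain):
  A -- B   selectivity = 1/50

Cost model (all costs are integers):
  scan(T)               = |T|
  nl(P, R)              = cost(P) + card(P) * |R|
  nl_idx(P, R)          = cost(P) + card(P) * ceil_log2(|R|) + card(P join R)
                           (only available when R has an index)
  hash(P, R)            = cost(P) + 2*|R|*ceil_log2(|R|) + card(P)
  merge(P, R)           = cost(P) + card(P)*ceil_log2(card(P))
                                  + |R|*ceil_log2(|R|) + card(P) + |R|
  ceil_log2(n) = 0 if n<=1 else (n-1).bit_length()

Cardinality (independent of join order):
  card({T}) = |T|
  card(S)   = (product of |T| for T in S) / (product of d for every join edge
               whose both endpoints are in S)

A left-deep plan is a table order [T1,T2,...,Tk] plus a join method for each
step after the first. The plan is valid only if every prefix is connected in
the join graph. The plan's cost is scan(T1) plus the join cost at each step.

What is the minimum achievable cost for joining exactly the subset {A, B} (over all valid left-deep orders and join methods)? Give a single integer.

Selinger DP over subsets of {A,B}:
  {A}: scan cost=400, card=400
  {B}: scan cost=50, card=50
  {AB}: card=400; try (A,nl_idx)→900, (B,hash)→1400, (B,nl_idx)→3200, (A,merge)→4400, (B,merge)→4750, (A,hash)→7300 …(+2); best=900 via (A,nl_idx)

900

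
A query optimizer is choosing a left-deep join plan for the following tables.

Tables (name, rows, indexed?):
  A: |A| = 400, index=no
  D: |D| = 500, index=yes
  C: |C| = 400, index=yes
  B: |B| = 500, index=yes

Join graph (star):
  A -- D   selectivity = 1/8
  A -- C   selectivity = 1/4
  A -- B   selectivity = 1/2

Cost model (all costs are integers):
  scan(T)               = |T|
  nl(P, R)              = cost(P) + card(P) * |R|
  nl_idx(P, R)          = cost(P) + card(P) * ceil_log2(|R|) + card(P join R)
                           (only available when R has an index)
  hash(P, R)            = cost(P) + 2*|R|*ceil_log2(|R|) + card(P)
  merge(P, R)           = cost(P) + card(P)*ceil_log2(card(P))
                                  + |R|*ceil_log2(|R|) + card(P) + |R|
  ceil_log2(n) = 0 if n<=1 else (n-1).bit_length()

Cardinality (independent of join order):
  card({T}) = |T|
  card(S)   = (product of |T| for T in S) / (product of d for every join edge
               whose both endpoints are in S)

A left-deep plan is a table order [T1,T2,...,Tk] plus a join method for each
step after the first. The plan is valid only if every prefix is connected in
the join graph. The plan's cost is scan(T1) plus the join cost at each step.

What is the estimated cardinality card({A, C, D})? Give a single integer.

Tables in S: A(400), C(400), D(500)
Edges inside S: A-D(d=8), A-C(d=4)
numerator = 400 * 400 * 500 = 80000000
denominator = 8 * 4 = 32
card(S) = 80000000 / 32 = 2500000

2500000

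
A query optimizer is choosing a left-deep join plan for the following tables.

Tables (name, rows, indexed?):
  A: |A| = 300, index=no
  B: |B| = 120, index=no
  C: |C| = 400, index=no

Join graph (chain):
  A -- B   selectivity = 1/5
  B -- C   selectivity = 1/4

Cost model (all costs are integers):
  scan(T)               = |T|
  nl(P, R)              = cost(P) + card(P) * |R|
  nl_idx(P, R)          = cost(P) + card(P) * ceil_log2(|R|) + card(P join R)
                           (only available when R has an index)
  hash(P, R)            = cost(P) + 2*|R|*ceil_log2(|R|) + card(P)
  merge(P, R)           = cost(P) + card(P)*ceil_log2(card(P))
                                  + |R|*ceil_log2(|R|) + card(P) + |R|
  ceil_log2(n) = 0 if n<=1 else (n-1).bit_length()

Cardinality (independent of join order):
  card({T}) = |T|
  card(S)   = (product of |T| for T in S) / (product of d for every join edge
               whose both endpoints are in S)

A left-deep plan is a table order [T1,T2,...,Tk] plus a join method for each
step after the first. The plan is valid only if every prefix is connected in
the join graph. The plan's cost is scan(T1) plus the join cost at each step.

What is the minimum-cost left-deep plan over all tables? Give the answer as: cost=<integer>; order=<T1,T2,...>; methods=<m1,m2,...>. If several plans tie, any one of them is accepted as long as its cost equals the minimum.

cost=16680; order=A,B,C; methods=hash,hash

Selinger DP (subsets sized 1..n):
  {A}: scan cost=300, card=300
  {B}: scan cost=120, card=120
  {C}: scan cost=400, card=400
  {AB}: card=7200; try (B,hash)→2280, (A,merge)→4080, (B,merge)→4260, (A,hash)→5640, (A,nl)→36120, (B,nl)→36300; best=2280 via (B,hash)
  {BC}: card=12000; try (B,hash)→2480, (C,merge)→5080, (B,merge)→5360, (C,hash)→7440, (C,nl)→48120, (B,nl)→48400; best=2480 via (B,hash)
  {ABC}: card=720000; try (C,hash)→16680, (A,hash)→19880, (C,merge)→107080, (A,merge)→185480, (C,nl)→2882280, (A,nl)→3602480; best=16680 via (C,hash)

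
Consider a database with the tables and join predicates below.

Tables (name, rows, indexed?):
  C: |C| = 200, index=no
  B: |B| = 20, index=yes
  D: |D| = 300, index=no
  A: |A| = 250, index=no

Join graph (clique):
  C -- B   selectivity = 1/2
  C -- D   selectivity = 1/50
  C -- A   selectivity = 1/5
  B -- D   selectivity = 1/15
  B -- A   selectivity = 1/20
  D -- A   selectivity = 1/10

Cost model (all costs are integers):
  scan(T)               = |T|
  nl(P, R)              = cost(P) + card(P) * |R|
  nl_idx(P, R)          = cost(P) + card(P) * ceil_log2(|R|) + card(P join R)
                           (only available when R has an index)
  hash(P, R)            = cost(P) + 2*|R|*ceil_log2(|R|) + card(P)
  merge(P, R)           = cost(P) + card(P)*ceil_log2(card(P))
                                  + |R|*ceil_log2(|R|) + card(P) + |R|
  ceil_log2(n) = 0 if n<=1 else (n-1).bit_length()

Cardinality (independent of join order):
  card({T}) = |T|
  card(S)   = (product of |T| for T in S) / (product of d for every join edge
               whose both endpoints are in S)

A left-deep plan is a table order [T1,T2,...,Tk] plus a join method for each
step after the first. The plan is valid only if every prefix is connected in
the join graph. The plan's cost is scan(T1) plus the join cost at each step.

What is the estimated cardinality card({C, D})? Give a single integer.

Tables in S: C(200), D(300)
Edges inside S: C-D(d=50)
numerator = 200 * 300 = 60000
denominator = 50 = 50
card(S) = 60000 / 50 = 1200

1200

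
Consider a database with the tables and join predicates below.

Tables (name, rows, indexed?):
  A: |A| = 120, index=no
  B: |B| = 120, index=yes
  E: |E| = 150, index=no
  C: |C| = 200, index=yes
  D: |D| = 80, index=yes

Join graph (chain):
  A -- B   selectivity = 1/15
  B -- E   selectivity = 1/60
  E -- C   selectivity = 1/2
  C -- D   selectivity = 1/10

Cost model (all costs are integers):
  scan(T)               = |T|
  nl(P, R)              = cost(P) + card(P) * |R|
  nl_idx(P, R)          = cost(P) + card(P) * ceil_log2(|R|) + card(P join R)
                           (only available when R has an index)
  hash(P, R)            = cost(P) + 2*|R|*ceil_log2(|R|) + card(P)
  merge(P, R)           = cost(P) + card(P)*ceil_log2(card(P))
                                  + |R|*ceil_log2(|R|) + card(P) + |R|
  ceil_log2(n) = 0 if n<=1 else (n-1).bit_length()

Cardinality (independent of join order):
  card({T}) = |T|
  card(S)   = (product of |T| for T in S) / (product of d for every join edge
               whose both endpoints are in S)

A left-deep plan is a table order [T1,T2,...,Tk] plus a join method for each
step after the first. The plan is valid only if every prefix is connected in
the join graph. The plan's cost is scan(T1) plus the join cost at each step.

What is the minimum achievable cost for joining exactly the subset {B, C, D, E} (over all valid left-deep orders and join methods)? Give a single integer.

36120

Selinger DP over subsets of {B,C,D,E}:
  {B}: scan cost=120, card=120
  {E}: scan cost=150, card=150
  {C}: scan cost=200, card=200
  {D}: scan cost=80, card=80
  {BE}: card=300; try (B,nl_idx)→1500, (B,hash)→1980, (E,merge)→2430, (B,merge)→2460, (E,hash)→2640, (E,nl)→18120 …(+1); best=1500 via (B,nl_idx)
  {CE}: card=15000; try (E,hash)→2800, (C,merge)→3300, (E,merge)→3350, (C,hash)→3500, (C,nl_idx)→16350, (C,nl)→30150 …(+1); best=2800 via (E,hash)
  {CD}: card=1600; try (D,hash)→1520, (C,nl_idx)→2320, (C,merge)→2520, (D,merge)→2640, (D,nl_idx)→3200, (C,hash)→3360 …(+2); best=1520 via (D,hash)
  {BCE}: card=30000; try (C,hash)→5000, (C,merge)→6300, (B,hash)→19480, (C,nl_idx)→33900, (C,nl)→61500, (B,nl_idx)→137800 …(+2); best=5000 via (C,hash)
  {CDE}: card=120000; try (E,hash)→5520, (D,hash)→18920, (E,merge)→22070, (D,nl_idx)→227800, (D,merge)→228440, (E,nl)→241520 …(+1); best=5520 via (E,hash)
  {BCDE}: card=240000; try (D,hash)→36120, (B,hash)→127200, (D,nl_idx)→455000, (D,merge)→485640, (B,nl_idx)→1085520, (B,merge)→2166480 …(+2); best=36120 via (D,hash)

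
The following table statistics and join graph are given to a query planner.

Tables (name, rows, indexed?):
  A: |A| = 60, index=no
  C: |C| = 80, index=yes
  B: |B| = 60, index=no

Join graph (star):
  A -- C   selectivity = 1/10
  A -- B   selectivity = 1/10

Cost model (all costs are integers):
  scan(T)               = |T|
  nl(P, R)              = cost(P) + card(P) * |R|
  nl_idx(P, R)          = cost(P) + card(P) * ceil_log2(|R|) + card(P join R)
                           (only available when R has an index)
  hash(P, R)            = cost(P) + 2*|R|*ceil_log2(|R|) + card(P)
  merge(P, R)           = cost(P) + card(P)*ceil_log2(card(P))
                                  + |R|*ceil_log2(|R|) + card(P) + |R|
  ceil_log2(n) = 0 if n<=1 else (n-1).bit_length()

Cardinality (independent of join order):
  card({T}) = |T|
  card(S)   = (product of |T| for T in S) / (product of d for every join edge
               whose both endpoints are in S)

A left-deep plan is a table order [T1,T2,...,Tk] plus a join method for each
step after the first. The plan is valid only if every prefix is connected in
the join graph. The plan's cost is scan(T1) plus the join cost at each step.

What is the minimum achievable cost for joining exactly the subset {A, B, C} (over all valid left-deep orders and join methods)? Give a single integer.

2080

Selinger DP over subsets of {A,B,C}:
  {A}: scan cost=60, card=60
  {C}: scan cost=80, card=80
  {B}: scan cost=60, card=60
  {AC}: card=480; try (A,hash)→880, (C,nl_idx)→960, (C,merge)→1120, (A,merge)→1140, (C,hash)→1240, (C,nl)→4860 …(+1); best=880 via (A,hash)
  {AB}: card=360; try (B,hash)→840, (A,hash)→840, (B,merge)→900, (A,merge)→900, (B,nl)→3660, (A,nl)→3660; best=840 via (B,hash)
  {ABC}: card=2880; try (B,hash)→2080, (C,hash)→2320, (C,merge)→5080, (B,merge)→6100, (C,nl_idx)→6240, (C,nl)→29640 …(+1); best=2080 via (B,hash)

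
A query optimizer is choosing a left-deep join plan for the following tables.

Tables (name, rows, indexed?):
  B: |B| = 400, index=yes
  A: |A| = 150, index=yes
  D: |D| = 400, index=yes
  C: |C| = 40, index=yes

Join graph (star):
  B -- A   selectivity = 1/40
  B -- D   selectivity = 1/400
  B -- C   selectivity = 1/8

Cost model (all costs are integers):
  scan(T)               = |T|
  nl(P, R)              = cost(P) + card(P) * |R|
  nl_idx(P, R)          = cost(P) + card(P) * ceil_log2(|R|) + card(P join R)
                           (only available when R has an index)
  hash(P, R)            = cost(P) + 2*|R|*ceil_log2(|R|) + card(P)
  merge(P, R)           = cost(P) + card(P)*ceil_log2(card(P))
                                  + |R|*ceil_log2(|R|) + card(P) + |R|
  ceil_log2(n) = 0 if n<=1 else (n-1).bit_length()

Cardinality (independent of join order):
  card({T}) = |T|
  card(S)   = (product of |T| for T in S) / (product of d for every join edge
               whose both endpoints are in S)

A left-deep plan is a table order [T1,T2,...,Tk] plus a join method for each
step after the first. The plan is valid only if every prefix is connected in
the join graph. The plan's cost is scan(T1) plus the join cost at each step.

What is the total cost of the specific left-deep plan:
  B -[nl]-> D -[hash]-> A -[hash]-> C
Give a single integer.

165180

step 1: scan B: cost=400, card=400
step 2: join D via nl
    card(P join D) = 400*400/(400) = 400
    cost = 400 + 400*400 = 160400
step 3: join A via hash
    card(P join A) = 400*150/(40) = 1500
    cost = 160400 + 2*150*8 + 400 = 163200
step 4: join C via hash
    card(P join C) = 1500*40/(8) = 7500
    cost = 163200 + 2*40*6 + 1500 = 165180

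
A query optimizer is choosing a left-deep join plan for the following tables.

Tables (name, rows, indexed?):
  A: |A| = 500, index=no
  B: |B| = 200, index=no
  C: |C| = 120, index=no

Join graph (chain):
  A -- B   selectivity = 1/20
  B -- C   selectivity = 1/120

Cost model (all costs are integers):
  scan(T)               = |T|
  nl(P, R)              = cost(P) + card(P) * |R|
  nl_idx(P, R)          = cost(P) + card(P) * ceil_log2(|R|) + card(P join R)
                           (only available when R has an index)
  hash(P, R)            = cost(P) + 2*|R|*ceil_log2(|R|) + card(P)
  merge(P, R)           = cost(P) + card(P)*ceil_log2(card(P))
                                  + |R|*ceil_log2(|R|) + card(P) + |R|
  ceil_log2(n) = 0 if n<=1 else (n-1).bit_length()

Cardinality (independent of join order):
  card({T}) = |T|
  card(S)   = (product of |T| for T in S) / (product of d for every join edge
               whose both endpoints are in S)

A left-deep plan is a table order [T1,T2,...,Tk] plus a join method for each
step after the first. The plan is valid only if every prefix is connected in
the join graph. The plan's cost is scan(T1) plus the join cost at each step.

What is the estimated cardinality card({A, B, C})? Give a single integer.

5000

Tables in S: A(500), B(200), C(120)
Edges inside S: A-B(d=20), B-C(d=120)
numerator = 500 * 200 * 120 = 12000000
denominator = 20 * 120 = 2400
card(S) = 12000000 / 2400 = 5000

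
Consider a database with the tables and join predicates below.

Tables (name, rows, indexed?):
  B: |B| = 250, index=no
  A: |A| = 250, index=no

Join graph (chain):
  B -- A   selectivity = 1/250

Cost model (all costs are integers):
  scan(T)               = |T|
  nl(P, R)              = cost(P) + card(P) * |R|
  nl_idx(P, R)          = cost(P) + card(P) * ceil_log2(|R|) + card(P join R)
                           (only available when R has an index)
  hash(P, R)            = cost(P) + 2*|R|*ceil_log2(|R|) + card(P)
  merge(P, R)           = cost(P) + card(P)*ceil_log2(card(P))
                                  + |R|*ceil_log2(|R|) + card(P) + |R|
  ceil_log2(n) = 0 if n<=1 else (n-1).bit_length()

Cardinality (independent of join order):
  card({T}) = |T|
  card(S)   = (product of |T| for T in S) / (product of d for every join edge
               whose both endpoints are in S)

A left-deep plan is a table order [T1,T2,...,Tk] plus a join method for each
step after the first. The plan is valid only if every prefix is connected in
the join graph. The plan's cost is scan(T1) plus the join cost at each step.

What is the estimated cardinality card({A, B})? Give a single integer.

Tables in S: A(250), B(250)
Edges inside S: B-A(d=250)
numerator = 250 * 250 = 62500
denominator = 250 = 250
card(S) = 62500 / 250 = 250

250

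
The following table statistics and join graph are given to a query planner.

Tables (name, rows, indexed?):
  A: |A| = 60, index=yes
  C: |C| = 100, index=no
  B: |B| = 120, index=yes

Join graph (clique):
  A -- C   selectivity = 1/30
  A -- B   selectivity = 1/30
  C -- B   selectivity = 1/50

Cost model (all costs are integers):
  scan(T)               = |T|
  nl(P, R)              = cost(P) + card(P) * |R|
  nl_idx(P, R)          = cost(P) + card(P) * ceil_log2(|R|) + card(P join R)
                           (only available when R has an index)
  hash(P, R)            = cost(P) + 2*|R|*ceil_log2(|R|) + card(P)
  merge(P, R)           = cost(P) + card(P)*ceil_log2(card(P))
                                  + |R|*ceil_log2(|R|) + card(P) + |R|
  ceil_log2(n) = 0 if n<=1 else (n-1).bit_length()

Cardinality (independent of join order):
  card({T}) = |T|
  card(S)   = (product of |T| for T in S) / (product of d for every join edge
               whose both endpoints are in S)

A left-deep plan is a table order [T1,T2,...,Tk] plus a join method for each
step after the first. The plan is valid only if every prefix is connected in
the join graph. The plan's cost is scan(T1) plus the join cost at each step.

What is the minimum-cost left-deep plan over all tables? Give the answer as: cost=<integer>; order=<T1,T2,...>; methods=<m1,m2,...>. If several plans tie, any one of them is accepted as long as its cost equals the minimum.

cost=2000; order=C,B,A; methods=nl_idx,hash

Selinger DP (subsets sized 1..n):
  {A}: scan cost=60, card=60
  {C}: scan cost=100, card=100
  {B}: scan cost=120, card=120
  {AC}: card=200; try (A,nl_idx)→900, (A,hash)→920, (C,merge)→1280, (A,merge)→1320, (C,hash)→1520, (C,nl)→6060 …(+1); best=900 via (A,nl_idx)
  {AB}: card=240; try (B,nl_idx)→720, (A,hash)→960, (A,nl_idx)→1080, (B,merge)→1440, (A,merge)→1500, (B,hash)→1800 …(+2); best=720 via (B,nl_idx)
  {BC}: card=240; try (B,nl_idx)→1040, (C,hash)→1640, (B,merge)→1860, (C,merge)→1880, (B,hash)→1880, (B,nl)→12100 …(+1); best=1040 via (B,nl_idx)
  {ABC}: card=16; try (A,hash)→2000, (B,nl_idx)→2316, (C,hash)→2360, (A,nl_idx)→2496, (B,hash)→2780, (A,merge)→3620 …(+5); best=2000 via (A,hash)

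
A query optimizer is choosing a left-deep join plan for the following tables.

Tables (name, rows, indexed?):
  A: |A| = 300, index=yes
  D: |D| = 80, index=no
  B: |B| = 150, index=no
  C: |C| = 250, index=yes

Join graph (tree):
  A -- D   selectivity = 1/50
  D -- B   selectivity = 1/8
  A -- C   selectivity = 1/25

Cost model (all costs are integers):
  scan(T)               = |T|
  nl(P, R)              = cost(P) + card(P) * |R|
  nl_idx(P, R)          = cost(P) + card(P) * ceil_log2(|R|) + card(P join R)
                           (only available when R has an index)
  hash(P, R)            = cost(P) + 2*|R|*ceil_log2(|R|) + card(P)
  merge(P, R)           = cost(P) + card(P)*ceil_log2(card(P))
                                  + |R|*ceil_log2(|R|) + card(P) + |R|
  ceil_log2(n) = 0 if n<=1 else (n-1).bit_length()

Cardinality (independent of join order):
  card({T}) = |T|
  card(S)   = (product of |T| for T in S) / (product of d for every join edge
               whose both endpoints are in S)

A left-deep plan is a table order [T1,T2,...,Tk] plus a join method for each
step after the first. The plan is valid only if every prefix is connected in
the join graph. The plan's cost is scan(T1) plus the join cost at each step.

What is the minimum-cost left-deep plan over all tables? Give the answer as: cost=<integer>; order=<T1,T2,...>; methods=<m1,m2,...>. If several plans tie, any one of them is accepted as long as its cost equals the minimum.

cost=12960; order=D,A,C,B; methods=nl_idx,hash,hash

Selinger DP (subsets sized 1..n):
  {A}: scan cost=300, card=300
  {D}: scan cost=80, card=80
  {B}: scan cost=150, card=150
  {C}: scan cost=250, card=250
  {AD}: card=480; try (A,nl_idx)→1280, (D,hash)→1720, (A,merge)→3720, (D,merge)→3940, (A,hash)→5560, (A,nl)→24080 …(+1); best=1280 via (A,nl_idx)
  {AC}: card=3000; try (C,hash)→4600, (A,merge)→5500, (A,nl_idx)→5500, (C,merge)→5550, (C,nl_idx)→5700, (A,hash)→5900 …(+2); best=4600 via (C,hash)
  {BD}: card=1500; try (D,hash)→1420, (B,merge)→2070, (D,merge)→2140, (B,hash)→2560, (B,nl)→12080, (D,nl)→12150; best=1420 via (D,hash)
  {ABD}: card=9000; try (B,hash)→4160, (B,merge)→7430, (A,hash)→8320, (A,merge)→22420, (A,nl_idx)→23920, (B,nl)→73280 …(+1); best=4160 via (B,hash)
  {ACD}: card=4800; try (C,hash)→5760, (C,merge)→8330, (D,hash)→8720, (C,nl_idx)→9920, (D,merge)→44240, (C,nl)→121280 …(+1); best=5760 via (C,hash)
  {ABCD}: card=90000; try (B,hash)→12960, (C,hash)→17160, (B,merge)→74310, (C,merge)→141410, (C,nl_idx)→166160, (B,nl)→725760 …(+1); best=12960 via (B,hash)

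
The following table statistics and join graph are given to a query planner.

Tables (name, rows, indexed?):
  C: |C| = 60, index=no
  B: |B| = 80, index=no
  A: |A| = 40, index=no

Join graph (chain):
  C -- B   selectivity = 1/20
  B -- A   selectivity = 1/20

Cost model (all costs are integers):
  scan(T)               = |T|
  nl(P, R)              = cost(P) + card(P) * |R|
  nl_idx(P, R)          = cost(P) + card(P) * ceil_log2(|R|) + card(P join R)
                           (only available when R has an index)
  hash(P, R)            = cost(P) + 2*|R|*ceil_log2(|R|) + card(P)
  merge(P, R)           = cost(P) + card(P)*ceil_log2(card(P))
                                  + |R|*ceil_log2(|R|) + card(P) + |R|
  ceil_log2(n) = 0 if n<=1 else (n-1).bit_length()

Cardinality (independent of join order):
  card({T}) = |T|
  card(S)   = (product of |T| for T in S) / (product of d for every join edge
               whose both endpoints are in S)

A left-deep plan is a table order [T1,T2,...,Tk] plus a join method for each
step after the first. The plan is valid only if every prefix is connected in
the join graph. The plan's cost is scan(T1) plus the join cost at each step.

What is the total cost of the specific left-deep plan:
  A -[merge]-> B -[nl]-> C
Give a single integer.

10560

step 1: scan A: cost=40, card=40
step 2: join B via merge
    card(P join B) = 40*80/(20) = 160
    cost = 40 + 40*6 + 80*7 + 40 + 80 = 960
step 3: join C via nl
    card(P join C) = 160*60/(20) = 480
    cost = 960 + 160*60 = 10560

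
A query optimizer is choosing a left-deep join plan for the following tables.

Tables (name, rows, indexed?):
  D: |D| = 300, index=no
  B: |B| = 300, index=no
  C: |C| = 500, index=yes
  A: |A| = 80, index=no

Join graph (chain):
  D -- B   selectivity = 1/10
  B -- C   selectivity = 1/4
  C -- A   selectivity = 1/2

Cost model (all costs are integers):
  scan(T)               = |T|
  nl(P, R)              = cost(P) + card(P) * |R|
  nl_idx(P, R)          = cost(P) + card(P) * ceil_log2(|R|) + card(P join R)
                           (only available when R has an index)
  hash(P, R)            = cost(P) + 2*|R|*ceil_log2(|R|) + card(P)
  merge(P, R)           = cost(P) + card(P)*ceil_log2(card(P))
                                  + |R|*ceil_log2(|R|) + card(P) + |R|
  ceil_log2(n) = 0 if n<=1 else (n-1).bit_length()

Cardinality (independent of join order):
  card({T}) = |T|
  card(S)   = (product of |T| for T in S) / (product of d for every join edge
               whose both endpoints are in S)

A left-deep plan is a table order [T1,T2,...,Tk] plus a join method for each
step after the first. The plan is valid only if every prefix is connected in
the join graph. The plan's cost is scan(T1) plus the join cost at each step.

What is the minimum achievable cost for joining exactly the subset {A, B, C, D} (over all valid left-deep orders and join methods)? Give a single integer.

Selinger DP over subsets of {A,B,C,D}:
  {D}: scan cost=300, card=300
  {B}: scan cost=300, card=300
  {C}: scan cost=500, card=500
  {A}: scan cost=80, card=80
  {BD}: card=9000; try (D,hash)→6000, (B,hash)→6000, (D,merge)→6300, (B,merge)→6300, (D,nl)→90300, (B,nl)→90300; best=6000 via (D,hash)
  {BC}: card=37500; try (B,hash)→6400, (C,merge)→8300, (B,merge)→8500, (C,hash)→9600, (C,nl_idx)→40500, (C,nl)→150300 …(+1); best=6400 via (B,hash)
  {AC}: card=20000; try (A,hash)→2120, (C,merge)→5720, (A,merge)→6140, (C,hash)→9160, (C,nl_idx)→20800, (C,nl)→40080 …(+1); best=2120 via (A,hash)
  {BCD}: card=1125000; try (C,hash)→24000, (D,hash)→49300, (C,merge)→146000, (D,merge)→646900, (C,nl_idx)→1212000, (C,nl)→4506000 …(+1); best=24000 via (C,hash)
  {ABC}: card=1500000; try (B,hash)→27520, (A,hash)→45020, (B,merge)→325120, (A,merge)→644540, (A,nl)→3006400, (B,nl)→6002120; best=27520 via (B,hash)
  {ABCD}: card=45000000; try (A,hash)→1150120, (D,hash)→1532920, (A,merge)→24774640, (D,merge)→33030520, (A,nl)→90024000, (D,nl)→450027520; best=1150120 via (A,hash)

1150120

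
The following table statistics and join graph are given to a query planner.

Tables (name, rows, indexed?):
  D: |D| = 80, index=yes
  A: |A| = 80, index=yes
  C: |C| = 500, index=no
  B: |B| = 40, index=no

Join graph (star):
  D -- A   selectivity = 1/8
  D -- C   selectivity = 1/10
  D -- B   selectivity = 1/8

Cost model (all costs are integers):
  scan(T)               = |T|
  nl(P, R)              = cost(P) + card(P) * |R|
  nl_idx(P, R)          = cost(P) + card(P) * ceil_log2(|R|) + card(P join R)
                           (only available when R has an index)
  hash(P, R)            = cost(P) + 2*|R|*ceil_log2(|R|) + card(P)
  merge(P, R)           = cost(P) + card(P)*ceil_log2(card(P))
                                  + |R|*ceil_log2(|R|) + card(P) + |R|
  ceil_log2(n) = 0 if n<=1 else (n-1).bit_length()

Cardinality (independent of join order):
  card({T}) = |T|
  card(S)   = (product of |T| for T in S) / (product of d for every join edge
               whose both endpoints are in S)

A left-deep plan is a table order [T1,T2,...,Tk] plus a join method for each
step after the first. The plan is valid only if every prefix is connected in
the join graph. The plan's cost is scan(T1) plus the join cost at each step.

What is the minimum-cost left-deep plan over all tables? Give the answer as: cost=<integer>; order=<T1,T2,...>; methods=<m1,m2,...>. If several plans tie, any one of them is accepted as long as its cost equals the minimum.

Selinger DP (subsets sized 1..n):
  {D}: scan cost=80, card=80
  {A}: scan cost=80, card=80
  {C}: scan cost=500, card=500
  {B}: scan cost=40, card=40
  {AD}: card=800; try (D,hash)→1280, (A,hash)→1280, (D,merge)→1360, (A,merge)→1360, (D,nl_idx)→1440, (A,nl_idx)→1440 …(+2); best=1280 via (D,hash)
  {CD}: card=4000; try (D,hash)→2120, (C,merge)→5720, (D,merge)→6140, (D,nl_idx)→8000, (C,hash)→9160, (C,nl)→40080 …(+1); best=2120 via (D,hash)
  {BD}: card=400; try (B,hash)→640, (D,nl_idx)→720, (D,merge)→960, (B,merge)→1000, (D,hash)→1200, (D,nl)→3240 …(+1); best=640 via (B,hash)
  {ACD}: card=40000; try (A,hash)→7240, (C,hash)→11080, (C,merge)→15080, (A,merge)→54760, (A,nl_idx)→70120, (A,nl)→322120 …(+1); best=7240 via (A,hash)
  {ABD}: card=4000; try (A,hash)→2160, (B,hash)→2560, (A,merge)→5280, (A,nl_idx)→7440, (B,merge)→10360, (A,nl)→32640 …(+1); best=2160 via (A,hash)
  {BCD}: card=20000; try (B,hash)→6600, (C,merge)→9640, (C,hash)→10040, (B,merge)→54400, (B,nl)→162120, (C,nl)→200640; best=6600 via (B,hash)
  {ABCD}: card=200000; try (C,hash)→15160, (A,hash)→27720, (B,hash)→47720, (C,merge)→59160, (A,merge)→327240, (A,nl_idx)→346600 …(+4); best=15160 via (C,hash)

cost=15160; order=D,B,A,C; methods=hash,hash,hash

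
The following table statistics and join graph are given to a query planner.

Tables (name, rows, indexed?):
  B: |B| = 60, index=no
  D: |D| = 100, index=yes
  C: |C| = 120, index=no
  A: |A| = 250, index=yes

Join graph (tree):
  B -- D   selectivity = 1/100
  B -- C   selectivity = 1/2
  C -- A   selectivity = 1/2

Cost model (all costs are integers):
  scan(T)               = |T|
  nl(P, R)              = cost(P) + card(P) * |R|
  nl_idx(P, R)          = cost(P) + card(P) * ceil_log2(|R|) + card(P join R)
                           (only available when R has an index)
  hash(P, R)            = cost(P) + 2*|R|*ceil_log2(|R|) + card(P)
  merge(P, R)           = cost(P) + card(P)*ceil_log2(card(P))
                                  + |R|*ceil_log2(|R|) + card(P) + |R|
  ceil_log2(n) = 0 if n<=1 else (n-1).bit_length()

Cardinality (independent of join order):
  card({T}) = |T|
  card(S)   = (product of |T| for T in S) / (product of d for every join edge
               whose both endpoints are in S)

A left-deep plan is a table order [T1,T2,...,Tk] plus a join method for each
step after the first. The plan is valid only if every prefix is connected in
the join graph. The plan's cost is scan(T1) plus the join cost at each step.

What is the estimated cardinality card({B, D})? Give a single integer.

60

Tables in S: B(60), D(100)
Edges inside S: B-D(d=100)
numerator = 60 * 100 = 6000
denominator = 100 = 100
card(S) = 6000 / 100 = 60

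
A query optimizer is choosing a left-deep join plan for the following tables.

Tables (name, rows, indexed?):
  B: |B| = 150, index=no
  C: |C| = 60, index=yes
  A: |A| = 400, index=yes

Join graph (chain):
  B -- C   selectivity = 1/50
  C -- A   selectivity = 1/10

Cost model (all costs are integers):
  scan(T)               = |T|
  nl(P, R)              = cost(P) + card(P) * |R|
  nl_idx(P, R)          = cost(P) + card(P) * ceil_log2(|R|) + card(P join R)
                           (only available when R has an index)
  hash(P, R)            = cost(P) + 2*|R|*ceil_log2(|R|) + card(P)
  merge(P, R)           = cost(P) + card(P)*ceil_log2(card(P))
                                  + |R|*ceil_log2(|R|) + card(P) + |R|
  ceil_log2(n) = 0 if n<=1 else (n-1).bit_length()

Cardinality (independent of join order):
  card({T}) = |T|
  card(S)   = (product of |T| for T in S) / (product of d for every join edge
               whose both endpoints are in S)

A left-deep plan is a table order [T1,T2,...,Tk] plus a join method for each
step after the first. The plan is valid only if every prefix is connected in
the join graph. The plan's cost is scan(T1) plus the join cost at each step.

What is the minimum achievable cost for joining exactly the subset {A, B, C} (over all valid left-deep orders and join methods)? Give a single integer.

6320

Selinger DP over subsets of {A,B,C}:
  {B}: scan cost=150, card=150
  {C}: scan cost=60, card=60
  {A}: scan cost=400, card=400
  {BC}: card=180; try (C,hash)→1020, (C,nl_idx)→1230, (B,merge)→1830, (C,merge)→1920, (B,hash)→2520, (B,nl)→9060 …(+1); best=1020 via (C,hash)
  {AC}: card=2400; try (C,hash)→1520, (A,nl_idx)→3000, (A,merge)→4480, (C,merge)→4820, (C,nl_idx)→5200, (A,hash)→7320 …(+2); best=1520 via (C,hash)
  {ABC}: card=7200; try (B,hash)→6320, (A,merge)→6640, (A,hash)→8400, (A,nl_idx)→9840, (B,merge)→34070, (A,nl)→73020 …(+1); best=6320 via (B,hash)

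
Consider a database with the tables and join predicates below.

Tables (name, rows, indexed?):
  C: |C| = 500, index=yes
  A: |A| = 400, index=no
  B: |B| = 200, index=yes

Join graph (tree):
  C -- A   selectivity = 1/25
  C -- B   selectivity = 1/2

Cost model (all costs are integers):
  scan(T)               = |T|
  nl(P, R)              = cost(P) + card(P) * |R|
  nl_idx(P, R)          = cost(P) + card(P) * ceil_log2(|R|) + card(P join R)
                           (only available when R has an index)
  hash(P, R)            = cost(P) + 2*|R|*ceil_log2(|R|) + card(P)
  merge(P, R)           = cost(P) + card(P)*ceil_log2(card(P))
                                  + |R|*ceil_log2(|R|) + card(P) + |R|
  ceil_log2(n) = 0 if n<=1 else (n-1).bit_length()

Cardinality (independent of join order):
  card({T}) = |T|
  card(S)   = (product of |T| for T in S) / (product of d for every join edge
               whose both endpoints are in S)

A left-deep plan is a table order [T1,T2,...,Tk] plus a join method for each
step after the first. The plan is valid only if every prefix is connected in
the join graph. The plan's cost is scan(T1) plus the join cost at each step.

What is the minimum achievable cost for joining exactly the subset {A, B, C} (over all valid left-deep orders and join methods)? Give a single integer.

19400

Selinger DP over subsets of {A,B,C}:
  {C}: scan cost=500, card=500
  {A}: scan cost=400, card=400
  {B}: scan cost=200, card=200
  {AC}: card=8000; try (A,hash)→8200, (C,merge)→9400, (A,merge)→9500, (C,hash)→9800, (C,nl_idx)→12000, (C,nl)→200400 …(+1); best=8200 via (A,hash)
  {BC}: card=50000; try (B,hash)→4200, (C,merge)→7000, (B,merge)→7300, (C,hash)→9400, (C,nl_idx)→52000, (B,nl_idx)→54500 …(+2); best=4200 via (B,hash)
  {ABC}: card=800000; try (B,hash)→19400, (A,hash)→61400, (B,merge)→122000, (A,merge)→858200, (B,nl_idx)→872200, (B,nl)→1608200 …(+1); best=19400 via (B,hash)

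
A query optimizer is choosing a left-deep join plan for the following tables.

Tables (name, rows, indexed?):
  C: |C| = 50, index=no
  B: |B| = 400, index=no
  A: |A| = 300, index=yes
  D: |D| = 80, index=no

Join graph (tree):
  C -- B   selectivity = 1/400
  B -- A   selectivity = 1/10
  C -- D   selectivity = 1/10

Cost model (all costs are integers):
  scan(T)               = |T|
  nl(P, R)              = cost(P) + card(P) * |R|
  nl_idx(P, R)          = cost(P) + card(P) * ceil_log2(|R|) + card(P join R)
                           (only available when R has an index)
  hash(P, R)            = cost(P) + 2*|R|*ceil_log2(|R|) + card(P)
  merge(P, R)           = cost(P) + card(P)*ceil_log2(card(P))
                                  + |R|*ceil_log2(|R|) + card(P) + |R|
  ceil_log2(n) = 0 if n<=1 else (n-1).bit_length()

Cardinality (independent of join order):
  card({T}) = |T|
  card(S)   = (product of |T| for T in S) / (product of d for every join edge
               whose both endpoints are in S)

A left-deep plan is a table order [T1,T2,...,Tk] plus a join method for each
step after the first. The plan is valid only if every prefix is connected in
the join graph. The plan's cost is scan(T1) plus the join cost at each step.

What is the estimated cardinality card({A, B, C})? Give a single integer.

Tables in S: A(300), B(400), C(50)
Edges inside S: C-B(d=400), B-A(d=10)
numerator = 300 * 400 * 50 = 6000000
denominator = 400 * 10 = 4000
card(S) = 6000000 / 4000 = 1500

1500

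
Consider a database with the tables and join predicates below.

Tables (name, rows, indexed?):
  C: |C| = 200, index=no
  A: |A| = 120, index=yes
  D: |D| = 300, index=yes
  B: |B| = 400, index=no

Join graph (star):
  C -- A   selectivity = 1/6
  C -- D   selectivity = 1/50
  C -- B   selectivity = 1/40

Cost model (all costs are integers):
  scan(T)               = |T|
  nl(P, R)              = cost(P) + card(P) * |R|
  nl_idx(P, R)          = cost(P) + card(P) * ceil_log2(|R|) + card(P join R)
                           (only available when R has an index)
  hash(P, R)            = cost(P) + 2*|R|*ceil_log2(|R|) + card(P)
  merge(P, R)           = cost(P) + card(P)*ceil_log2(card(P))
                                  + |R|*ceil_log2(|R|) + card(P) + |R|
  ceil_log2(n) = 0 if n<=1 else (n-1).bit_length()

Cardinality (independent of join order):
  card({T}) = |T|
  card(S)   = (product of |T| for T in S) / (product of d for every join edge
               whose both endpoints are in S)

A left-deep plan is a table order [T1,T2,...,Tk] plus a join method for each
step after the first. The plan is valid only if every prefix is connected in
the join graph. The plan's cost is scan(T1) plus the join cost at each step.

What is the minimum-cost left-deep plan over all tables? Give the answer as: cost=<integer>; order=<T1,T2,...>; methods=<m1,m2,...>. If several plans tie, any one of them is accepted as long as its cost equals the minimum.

cost=25080; order=B,C,D,A; methods=hash,hash,hash

Selinger DP (subsets sized 1..n):
  {C}: scan cost=200, card=200
  {A}: scan cost=120, card=120
  {D}: scan cost=300, card=300
  {B}: scan cost=400, card=400
  {AC}: card=4000; try (A,hash)→2080, (C,merge)→2880, (A,merge)→2960, (C,hash)→3440, (A,nl_idx)→5600, (C,nl)→24120 …(+1); best=2080 via (A,hash)
  {CD}: card=1200; try (D,nl_idx)→3200, (C,hash)→3800, (D,merge)→5000, (C,merge)→5100, (D,hash)→5800, (D,nl)→60200 …(+1); best=3200 via (D,nl_idx)
  {BC}: card=2000; try (C,hash)→4000, (B,merge)→6000, (C,merge)→6200, (B,hash)→7600, (B,nl)→80200, (C,nl)→80400; best=4000 via (C,hash)
  {ACD}: card=24000; try (A,hash)→6080, (D,hash)→11480, (A,merge)→18560, (A,nl_idx)→35600, (D,merge)→57080, (D,nl_idx)→62080 …(+2); best=6080 via (A,hash)
  {ABC}: card=40000; try (A,hash)→7680, (B,hash)→13280, (A,merge)→28960, (A,nl_idx)→58000, (B,merge)→58080, (A,nl)→244000 …(+1); best=7680 via (A,hash)
  {BCD}: card=12000; try (D,hash)→11400, (B,hash)→11600, (B,merge)→21600, (D,merge)→31000, (D,nl_idx)→34000, (B,nl)→483200 …(+1); best=11400 via (D,hash)
  {ABCD}: card=240000; try (A,hash)→25080, (B,hash)→37280, (D,hash)→53080, (A,merge)→192360, (A,nl_idx)→335400, (B,merge)→394080 …(+5); best=25080 via (A,hash)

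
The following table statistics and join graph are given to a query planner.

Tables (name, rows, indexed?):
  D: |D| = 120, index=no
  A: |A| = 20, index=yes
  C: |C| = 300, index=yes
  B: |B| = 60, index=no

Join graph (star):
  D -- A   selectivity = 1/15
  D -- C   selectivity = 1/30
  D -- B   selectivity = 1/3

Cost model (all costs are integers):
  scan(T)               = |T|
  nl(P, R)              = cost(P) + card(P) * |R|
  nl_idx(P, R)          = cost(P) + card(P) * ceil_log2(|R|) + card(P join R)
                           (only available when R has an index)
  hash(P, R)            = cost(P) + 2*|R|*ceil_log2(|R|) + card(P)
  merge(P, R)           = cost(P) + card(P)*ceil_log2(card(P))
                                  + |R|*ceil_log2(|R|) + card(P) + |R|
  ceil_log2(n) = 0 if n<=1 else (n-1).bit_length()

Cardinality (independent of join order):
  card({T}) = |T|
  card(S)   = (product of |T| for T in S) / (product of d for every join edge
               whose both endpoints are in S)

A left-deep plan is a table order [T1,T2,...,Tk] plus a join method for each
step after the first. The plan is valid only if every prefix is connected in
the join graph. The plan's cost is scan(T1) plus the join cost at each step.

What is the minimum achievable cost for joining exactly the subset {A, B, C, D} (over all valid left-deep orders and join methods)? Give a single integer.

5800

Selinger DP over subsets of {A,B,C,D}:
  {D}: scan cost=120, card=120
  {A}: scan cost=20, card=20
  {C}: scan cost=300, card=300
  {B}: scan cost=60, card=60
  {AD}: card=160; try (A,hash)→440, (A,nl_idx)→880, (D,merge)→1100, (A,merge)→1200, (D,hash)→1720, (D,nl)→2420 …(+1); best=440 via (A,hash)
  {CD}: card=1200; try (D,hash)→2280, (C,nl_idx)→2400, (C,merge)→4080, (D,merge)→4260, (C,hash)→5640, (C,nl)→36120 …(+1); best=2280 via (D,hash)
  {BD}: card=2400; try (B,hash)→960, (D,merge)→1440, (B,merge)→1500, (D,hash)→1800, (D,nl)→7260, (B,nl)→7320; best=960 via (B,hash)
  {ACD}: card=1600; try (C,nl_idx)→3480, (A,hash)→3680, (C,merge)→4880, (C,hash)→6000, (A,nl_idx)→9880, (A,merge)→16800 …(+2); best=3480 via (C,nl_idx)
  {ABD}: card=3200; try (B,hash)→1320, (B,merge)→2300, (A,hash)→3560, (B,nl)→10040, (A,nl_idx)→16160, (A,merge)→32280 …(+1); best=1320 via (B,hash)
  {BCD}: card=24000; try (B,hash)→4200, (C,hash)→8760, (B,merge)→17100, (C,merge)→35160, (C,nl_idx)→46560, (B,nl)→74280 …(+1); best=4200 via (B,hash)
  {ABCD}: card=32000; try (B,hash)→5800, (C,hash)→9920, (B,merge)→23100, (A,hash)→28400, (C,merge)→45920, (C,nl_idx)→62120 …(+5); best=5800 via (B,hash)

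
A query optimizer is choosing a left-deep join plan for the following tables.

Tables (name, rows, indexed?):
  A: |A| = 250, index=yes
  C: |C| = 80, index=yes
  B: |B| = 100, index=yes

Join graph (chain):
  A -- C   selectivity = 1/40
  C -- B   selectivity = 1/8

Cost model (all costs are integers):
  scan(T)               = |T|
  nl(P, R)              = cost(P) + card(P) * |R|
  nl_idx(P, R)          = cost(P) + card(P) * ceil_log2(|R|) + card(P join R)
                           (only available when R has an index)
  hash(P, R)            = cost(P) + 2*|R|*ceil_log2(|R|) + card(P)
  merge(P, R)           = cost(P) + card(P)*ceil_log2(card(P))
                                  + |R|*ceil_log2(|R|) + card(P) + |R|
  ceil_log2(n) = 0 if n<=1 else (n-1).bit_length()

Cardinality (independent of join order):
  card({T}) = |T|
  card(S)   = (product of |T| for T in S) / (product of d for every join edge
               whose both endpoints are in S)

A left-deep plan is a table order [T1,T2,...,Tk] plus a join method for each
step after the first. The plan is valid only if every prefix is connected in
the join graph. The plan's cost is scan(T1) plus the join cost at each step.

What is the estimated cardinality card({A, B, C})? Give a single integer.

6250

Tables in S: A(250), B(100), C(80)
Edges inside S: A-C(d=40), C-B(d=8)
numerator = 250 * 100 * 80 = 2000000
denominator = 40 * 8 = 320
card(S) = 2000000 / 320 = 6250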